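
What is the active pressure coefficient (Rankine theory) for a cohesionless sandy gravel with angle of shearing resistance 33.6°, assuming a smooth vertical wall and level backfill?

0.288

K_a = (1 − sin φ)/(1 + sin φ) = (1 − sin 33.6°)/(1 + sin 33.6°) = 0.2875.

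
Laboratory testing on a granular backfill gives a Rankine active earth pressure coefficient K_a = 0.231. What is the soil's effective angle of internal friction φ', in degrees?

38.7°

K_a = tan²(45° − φ/2) ⇒ 45° − φ/2 = arctan(√0.231) = 25.67°.
φ = 2(45° − 25.67°) = 38.66°.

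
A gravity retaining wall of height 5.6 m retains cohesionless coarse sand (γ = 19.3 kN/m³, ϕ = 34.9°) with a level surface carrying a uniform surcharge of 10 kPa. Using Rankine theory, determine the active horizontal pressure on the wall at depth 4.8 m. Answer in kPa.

27.9 kPa

K_a = (1 − sin φ)/(1 + sin φ) = 0.2721.
σ_v = γz + q = 19.3 × 4.8 + 10 = 102.6 kPa.
σ_h = K_a σ_v = 0.2721 × 102.6 = 27.93 kPa.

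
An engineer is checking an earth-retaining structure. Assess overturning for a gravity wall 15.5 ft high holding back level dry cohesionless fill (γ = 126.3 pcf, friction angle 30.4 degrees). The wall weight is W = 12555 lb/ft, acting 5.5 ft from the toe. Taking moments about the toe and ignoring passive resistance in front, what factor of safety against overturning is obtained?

K_a = tan²(45° − 30.4°/2) = 0.3280.
P_a = ½K_aγH² = 0.5×0.3280×126.3×15.5² = 4976 lb/ft, acting at H/3 = 5.167 ft above the base.
Overturning moment M_o = P_a × H/3 = 4976 × 5.167 = 25710.
Resisting moment M_r = W × 5.5 = 12555 × 5.5 = 69050.
FS_overturning = M_r/M_o = 69050/25710 = 2.686.

2.69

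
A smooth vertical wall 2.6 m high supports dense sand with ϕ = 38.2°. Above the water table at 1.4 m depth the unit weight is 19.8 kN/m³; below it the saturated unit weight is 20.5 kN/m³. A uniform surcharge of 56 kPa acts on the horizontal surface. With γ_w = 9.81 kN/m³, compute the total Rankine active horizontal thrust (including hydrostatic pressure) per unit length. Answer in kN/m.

K_a = tan²(45° − φ/2) = 0.2358.
γ' = 20.5 − 9.81 = 10.69 kN/m³. h₂ = H − d_w = 1.2 m.
σ'_h: at surface K_a·q = 13.20; at WT K_a(q+γd_w) = 19.74; at base K_a(q+γd_w+γ'h₂) = 22.76 kPa.
P₁ = ½(13.20+19.74)×1.4 = 23.06; P₂ = ½(19.74+22.76)×1.2 = 25.50; P_w = ½γ_w h₂² = 7.063.
Total = 23.06+25.50+7.063 = 55.63 kN/m.

55.6 kN/m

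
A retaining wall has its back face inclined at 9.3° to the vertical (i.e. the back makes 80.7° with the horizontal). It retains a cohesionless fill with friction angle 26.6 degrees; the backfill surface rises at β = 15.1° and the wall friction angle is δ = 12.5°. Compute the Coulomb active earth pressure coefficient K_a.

K_a = sin²(α+φ) / [sin²α · sin(α−δ) · (1 + √{sin(φ+δ)sin(φ−β) / (sin(α−δ)sin(α+β))})²].
With α = 80.7°, φ = 26.6°, δ = 12.5°, β = 15.1°: K_a = 0.5379.

0.538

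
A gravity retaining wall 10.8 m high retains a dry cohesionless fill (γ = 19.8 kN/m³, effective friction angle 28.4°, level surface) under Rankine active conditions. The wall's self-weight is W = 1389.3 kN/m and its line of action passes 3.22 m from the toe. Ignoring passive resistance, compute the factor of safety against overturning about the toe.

K_a = tan²(45° − 28.4°/2) = 0.3554.
P_a = ½K_aγH² = 0.5×0.3554×19.8×10.8² = 410.3 kN/m, acting at H/3 = 3.600 m above the base.
Overturning moment M_o = P_a × H/3 = 410.3 × 3.600 = 1477.
Resisting moment M_r = W × 3.22 = 1389.3 × 3.22 = 4474.
FS_overturning = M_r/M_o = 4474/1477 = 3.028.

3.03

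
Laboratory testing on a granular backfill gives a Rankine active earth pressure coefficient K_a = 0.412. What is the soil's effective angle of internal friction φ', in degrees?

24.6°

K_a = tan²(45° − φ/2) ⇒ 45° − φ/2 = arctan(√0.412) = 32.70°.
φ = 2(45° − 32.70°) = 24.61°.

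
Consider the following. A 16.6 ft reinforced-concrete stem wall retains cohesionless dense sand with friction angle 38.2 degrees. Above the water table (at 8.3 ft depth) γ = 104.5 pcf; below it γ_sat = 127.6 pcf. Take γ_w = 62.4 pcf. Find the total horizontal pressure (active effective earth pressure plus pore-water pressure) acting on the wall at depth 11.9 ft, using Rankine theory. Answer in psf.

K_a = (1 − sin φ)/(1 + sin φ) = 0.2358.
γ' = 127.6 − 62.4 = 65.20 pcf.
Effective vertical stress at 11.9 ft: σ'_v = 104.5×8.3 + 65.20×3.60 = 1102 psf.
σ'_h = K_a σ'_v = 0.2358 × 1102 = 259.8 psf; u = γ_w × 3.60 = 224.6 psf.
Total σ_h = 259.8 + 224.6 = 484.5 psf.

484 psf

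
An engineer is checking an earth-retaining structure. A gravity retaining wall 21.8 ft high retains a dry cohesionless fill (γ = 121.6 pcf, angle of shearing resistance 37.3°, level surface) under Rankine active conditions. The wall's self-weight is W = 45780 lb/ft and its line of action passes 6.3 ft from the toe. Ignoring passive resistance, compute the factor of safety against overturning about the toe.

5.60

K_a = tan²(45° − 37.3°/2) = 0.2453.
P_a = ½K_aγH² = 0.5×0.2453×121.6×21.8² = 7089 lb/ft, acting at H/3 = 7.267 ft above the base.
Overturning moment M_o = P_a × H/3 = 7089 × 7.267 = 51510.
Resisting moment M_r = W × 6.3 = 45780 × 6.3 = 288400.
FS_overturning = M_r/M_o = 288400/51510 = 5.599.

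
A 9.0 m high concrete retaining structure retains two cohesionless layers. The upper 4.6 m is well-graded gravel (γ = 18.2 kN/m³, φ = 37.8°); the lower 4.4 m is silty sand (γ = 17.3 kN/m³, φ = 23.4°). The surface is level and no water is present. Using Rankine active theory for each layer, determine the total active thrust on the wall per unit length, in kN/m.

K_a1 = tan²(45°−37.8°/2) = 0.2400; K_a2 = tan²(45°−23.4°/2) = 0.4315.
Layer 1: σ at base = K_a1 γ₁ h₁ = 20.09 kPa; P₁ = ½×20.09×4.6 = 46.21.
Layer 2: σ_v at top = γ₁h₁ = 83.72; σ_h top = K_a2×83.72 = 36.12; σ_h base = K_a2×(83.72+17.3×4.4) = 68.97.
P₂ = ½(36.12+68.97)×4.4 = 231.2. Total P_a = 46.21+231.2 = 277.4 kN/m.

277 kN/m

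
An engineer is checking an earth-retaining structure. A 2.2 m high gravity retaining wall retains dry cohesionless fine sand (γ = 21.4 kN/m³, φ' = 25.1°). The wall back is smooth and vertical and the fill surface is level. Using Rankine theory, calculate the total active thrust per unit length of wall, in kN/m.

K_a = tan²(45° − φ/2) = 0.4043.
P_a = ½ K_a γ H² = 0.5 × 0.4043 × 21.4 × 2.2² = 20.94 kN/m.

20.9 kN/m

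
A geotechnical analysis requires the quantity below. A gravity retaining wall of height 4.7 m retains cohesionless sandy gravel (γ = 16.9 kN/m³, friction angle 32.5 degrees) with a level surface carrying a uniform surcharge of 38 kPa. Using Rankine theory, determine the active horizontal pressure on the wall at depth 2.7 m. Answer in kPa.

25.2 kPa

K_a = (1 − sin φ)/(1 + sin φ) = 0.3010.
σ_v = γz + q = 16.9 × 2.7 + 38 = 83.63 kPa.
σ_h = K_a σ_v = 0.3010 × 83.63 = 25.17 kPa.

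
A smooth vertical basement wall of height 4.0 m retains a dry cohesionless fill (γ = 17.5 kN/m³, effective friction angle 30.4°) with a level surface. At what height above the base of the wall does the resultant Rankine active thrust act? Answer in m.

1.33 m

K_a = 0.3280.
The pressure distribution is triangular, so the resultant acts at H/3 above the base = 4.0/3 = 1.333 m.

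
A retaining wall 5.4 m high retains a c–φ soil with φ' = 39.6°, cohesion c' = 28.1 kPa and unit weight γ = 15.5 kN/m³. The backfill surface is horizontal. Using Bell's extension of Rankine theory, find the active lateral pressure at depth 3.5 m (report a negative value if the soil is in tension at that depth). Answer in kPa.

-14.4 kPa

K_a = (1 − sin φ)/(1 + sin φ) = 0.2214.
σ_a = K_a γ z − 2c√K_a = 0.2214×15.5×3.5 − 2×28.1×0.4706 = -14.43 kPa.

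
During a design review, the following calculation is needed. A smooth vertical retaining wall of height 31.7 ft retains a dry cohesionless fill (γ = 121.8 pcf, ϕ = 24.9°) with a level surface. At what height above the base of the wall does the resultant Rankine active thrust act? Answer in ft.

K_a = 0.4074.
The pressure distribution is triangular, so the resultant acts at H/3 above the base = 31.7/3 = 10.57 ft.

10.6 ft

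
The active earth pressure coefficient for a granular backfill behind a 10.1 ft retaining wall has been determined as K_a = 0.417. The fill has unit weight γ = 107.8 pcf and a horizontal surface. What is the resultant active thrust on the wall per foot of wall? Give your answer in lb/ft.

P = ½ K_a γ H² = 0.5 × 0.417 × 107.8 × 10.1² = 2293 lb/ft.

2290 lb/ft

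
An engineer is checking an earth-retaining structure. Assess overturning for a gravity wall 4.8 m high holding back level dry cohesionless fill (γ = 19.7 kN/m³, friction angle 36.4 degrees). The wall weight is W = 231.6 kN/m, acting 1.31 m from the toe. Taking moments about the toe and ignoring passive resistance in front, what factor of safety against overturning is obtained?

K_a = tan²(45° − 36.4°/2) = 0.2552.
P_a = ½K_aγH² = 0.5×0.2552×19.7×4.8² = 57.91 kN/m, acting at H/3 = 1.600 m above the base.
Overturning moment M_o = P_a × H/3 = 57.91 × 1.600 = 92.65.
Resisting moment M_r = W × 1.31 = 231.6 × 1.31 = 303.4.
FS_overturning = M_r/M_o = 303.4/92.65 = 3.275.

3.27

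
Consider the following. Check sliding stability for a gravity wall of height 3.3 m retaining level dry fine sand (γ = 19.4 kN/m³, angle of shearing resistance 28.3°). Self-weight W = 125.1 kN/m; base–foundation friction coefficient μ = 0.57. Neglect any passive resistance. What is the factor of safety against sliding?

K_a = tan²(45° − 28.3°/2) = 0.3568.
P_a = ½K_aγH² = 0.5×0.3568×19.4×3.3² = 37.69 kN/m, acting at H/3 = 1.100 m above the base.
FS_sliding = μW / P_a = 0.57×125.1 / 37.69 = 1.892.

1.89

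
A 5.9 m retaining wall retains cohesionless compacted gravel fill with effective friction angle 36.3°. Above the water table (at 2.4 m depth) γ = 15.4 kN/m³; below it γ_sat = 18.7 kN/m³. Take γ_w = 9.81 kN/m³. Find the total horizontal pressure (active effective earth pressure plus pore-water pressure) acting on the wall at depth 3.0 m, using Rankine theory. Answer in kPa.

16.7 kPa

K_a = (1 − sin φ)/(1 + sin φ) = 0.2563.
γ' = 18.7 − 9.81 = 8.890 kN/m³.
Effective vertical stress at 3.0 m: σ'_v = 15.4×2.4 + 8.890×0.600 = 42.29 kPa.
σ'_h = K_a σ'_v = 0.2563 × 42.29 = 10.84 kPa; u = γ_w × 0.600 = 5.886 kPa.
Total σ_h = 10.84 + 5.886 = 16.72 kPa.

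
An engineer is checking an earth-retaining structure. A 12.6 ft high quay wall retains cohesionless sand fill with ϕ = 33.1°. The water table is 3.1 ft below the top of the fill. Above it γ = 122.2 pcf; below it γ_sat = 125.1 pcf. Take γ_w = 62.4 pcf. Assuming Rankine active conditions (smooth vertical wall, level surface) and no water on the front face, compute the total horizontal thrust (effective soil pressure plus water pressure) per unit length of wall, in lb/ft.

K_a = tan²(45° − φ/2) = 0.2936.
γ' = 125.1 − 62.4 = 62.70 pcf. Depth below WT = 9.5 ft.
σ'_h at WT = K_a γ d_w = 111.2 psf; at base = 111.2 + K_a γ' × 9.5 = 286.1 psf.
P₁ (0–3.1 ft) = ½×111.2×3.1 = 172.4. P₂ (3.1–12.6 ft) = ½(111.2+286.1)×9.5 = 1887.
P_w = ½ γ_w h₂² = 0.5×62.4×9.5² = 2816. Total = 172.4+1887+2816 = 4875 lb/ft.

4880 lb/ft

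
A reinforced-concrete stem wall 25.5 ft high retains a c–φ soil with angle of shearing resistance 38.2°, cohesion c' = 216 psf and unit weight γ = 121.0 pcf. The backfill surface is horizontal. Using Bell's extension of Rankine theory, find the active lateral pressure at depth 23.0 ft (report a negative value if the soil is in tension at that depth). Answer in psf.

K_a = (1 − sin φ)/(1 + sin φ) = 0.2358.
σ_a = K_a γ z − 2c√K_a = 0.2358×121.0×23.0 − 2×216×0.4856 = 446.4 psf.

446 psf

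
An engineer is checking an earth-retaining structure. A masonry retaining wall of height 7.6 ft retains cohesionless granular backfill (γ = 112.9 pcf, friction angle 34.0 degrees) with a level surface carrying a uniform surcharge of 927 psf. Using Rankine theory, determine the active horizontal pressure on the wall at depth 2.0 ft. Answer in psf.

K_a = (1 − sin φ)/(1 + sin φ) = 0.2827.
σ_v = γz + q = 112.9 × 2.0 + 927 = 1153 psf.
σ_h = K_a σ_v = 0.2827 × 1153 = 325.9 psf.

326 psf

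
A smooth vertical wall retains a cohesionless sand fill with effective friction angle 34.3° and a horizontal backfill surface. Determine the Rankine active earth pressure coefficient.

0.279

K_a = (1 − sin φ)/(1 + sin φ) = (1 − sin 34.3°)/(1 + sin 34.3°) = 0.2792.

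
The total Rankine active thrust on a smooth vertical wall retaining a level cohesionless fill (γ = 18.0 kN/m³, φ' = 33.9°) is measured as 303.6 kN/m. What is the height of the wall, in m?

10.9 m

K_a = 0.2839. P_a = ½ K_a γ H² ⇒ H = √(2P_a/(K_a γ)).
H = √(2×303.6/(0.2839×18.0)) = 10.90 m.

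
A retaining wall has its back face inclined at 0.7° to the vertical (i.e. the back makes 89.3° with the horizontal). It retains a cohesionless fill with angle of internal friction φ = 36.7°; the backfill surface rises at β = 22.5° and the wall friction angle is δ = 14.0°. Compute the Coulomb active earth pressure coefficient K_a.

0.318

K_a = sin²(α+φ) / [sin²α · sin(α−δ) · (1 + √{sin(φ+δ)sin(φ−β) / (sin(α−δ)sin(α+β))})²].
With α = 89.3°, φ = 36.7°, δ = 14.0°, β = 22.5°: K_a = 0.3176.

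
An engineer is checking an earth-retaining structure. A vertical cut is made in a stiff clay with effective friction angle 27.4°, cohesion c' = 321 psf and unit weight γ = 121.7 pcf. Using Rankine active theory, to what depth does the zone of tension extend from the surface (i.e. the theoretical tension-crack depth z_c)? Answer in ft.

8.68 ft

K_a = tan²(45° − 27.4°/2) = 0.3697; √K_a = 0.6080.
The active pressure is zero where K_a γ z = 2c√K_a, so z_c = 2c/(γ√K_a) = 2×321/(121.7×0.6080) = 8.676 ft.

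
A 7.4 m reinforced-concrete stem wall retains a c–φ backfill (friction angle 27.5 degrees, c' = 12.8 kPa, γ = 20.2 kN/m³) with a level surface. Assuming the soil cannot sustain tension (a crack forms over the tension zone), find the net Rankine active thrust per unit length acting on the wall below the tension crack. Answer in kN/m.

K_a = 0.3682; √K_a = 0.6068.
Tension-crack depth z_c = 2c/(γ√K_a) = 2×12.8/(20.2×0.6068) = 2.088 m.
σ_a at base = K_a γ H − 2c√K_a = 0.3682×20.2×7.4 − 2×12.8×0.6068 = 39.51 kPa.
P_a = ½ × 39.51 × (H − z_c) = 0.5×39.51×5.312 = 104.9 kN/m.

105 kN/m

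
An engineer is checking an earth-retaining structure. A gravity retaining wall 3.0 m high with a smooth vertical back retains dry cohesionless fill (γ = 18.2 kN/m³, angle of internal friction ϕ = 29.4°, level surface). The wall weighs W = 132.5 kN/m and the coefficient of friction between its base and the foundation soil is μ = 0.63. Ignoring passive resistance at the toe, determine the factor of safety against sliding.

K_a = tan²(45° − 29.4°/2) = 0.3415.
P_a = ½K_aγH² = 0.5×0.3415×18.2×3.0² = 27.97 kN/m, acting at H/3 = 1.000 m above the base.
FS_sliding = μW / P_a = 0.63×132.5 / 27.97 = 2.985.

2.98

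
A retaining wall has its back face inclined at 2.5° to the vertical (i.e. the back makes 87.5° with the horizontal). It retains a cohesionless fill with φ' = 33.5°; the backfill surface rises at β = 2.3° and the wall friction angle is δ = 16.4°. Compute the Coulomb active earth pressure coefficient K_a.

0.287

K_a = sin²(α+φ) / [sin²α · sin(α−δ) · (1 + √{sin(φ+δ)sin(φ−β) / (sin(α−δ)sin(α+β))})²].
With α = 87.5°, φ = 33.5°, δ = 16.4°, β = 2.3°: K_a = 0.2868.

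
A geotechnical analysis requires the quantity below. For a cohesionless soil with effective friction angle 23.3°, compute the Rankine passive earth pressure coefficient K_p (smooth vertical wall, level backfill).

K_p = (1 + sin φ)/(1 − sin φ) = tan²(45° + 23.3°/2) = 2.309.

2.31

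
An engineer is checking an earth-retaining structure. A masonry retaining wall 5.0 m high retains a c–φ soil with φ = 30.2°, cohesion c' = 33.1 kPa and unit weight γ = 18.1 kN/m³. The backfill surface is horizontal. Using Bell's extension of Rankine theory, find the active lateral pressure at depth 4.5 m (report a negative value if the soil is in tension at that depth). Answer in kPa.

K_a = (1 − sin φ)/(1 + sin φ) = 0.3307.
σ_a = K_a γ z − 2c√K_a = 0.3307×18.1×4.5 − 2×33.1×0.5750 = -11.13 kPa.

-11.1 kPa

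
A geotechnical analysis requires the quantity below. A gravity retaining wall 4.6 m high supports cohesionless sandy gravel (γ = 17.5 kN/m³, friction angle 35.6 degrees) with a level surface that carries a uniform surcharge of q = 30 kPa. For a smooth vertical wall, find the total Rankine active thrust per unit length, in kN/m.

85.4 kN/m

K_a = tan²(45° − φ/2) = 0.2641.
Soil triangle: ½ K_a γ H² = 0.5×0.2641×17.5×4.6² = 48.90 kN/m.
Surcharge rectangle: K_a q H = 0.2641×30×4.6 = 36.45 kN/m.
Total = 48.90 + 36.45 = 85.35 kN/m.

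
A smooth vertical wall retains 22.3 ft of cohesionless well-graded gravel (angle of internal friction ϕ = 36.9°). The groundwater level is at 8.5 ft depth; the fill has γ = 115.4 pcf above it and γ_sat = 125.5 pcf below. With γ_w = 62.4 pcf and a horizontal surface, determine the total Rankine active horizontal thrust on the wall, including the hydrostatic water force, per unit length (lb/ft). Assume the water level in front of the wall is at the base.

11900 lb/ft

K_a = tan²(45° − φ/2) = 0.2497.
γ' = 125.5 − 62.4 = 63.10 pcf. Depth below WT = 13.8 ft.
σ'_h at WT = K_a γ d_w = 244.9 psf; at base = 244.9 + K_a γ' × 13.8 = 462.3 psf.
P₁ (0–8.5 ft) = ½×244.9×8.5 = 1041. P₂ (8.5–22.3 ft) = ½(244.9+462.3)×13.8 = 4880.
P_w = ½ γ_w h₂² = 0.5×62.4×13.8² = 5942. Total = 1041+4880+5942 = 11860 lb/ft.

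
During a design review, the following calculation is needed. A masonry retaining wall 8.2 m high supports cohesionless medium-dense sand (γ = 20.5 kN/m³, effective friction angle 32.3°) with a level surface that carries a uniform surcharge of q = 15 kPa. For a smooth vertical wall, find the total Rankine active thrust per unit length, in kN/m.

K_a = tan²(45° − φ/2) = 0.3035.
Soil triangle: ½ K_a γ H² = 0.5×0.3035×20.5×8.2² = 209.2 kN/m.
Surcharge rectangle: K_a q H = 0.3035×15×8.2 = 37.33 kN/m.
Total = 209.2 + 37.33 = 246.5 kN/m.

246 kN/m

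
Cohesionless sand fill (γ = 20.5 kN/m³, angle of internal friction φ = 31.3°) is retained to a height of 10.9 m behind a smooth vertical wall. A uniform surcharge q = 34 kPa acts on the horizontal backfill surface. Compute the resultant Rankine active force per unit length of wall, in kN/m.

K_a = tan²(45° − φ/2) = 0.3162.
Soil triangle: ½ K_a γ H² = 0.5×0.3162×20.5×10.9² = 385.1 kN/m.
Surcharge rectangle: K_a q H = 0.3162×34×10.9 = 117.2 kN/m.
Total = 385.1 + 117.2 = 502.3 kN/m.

502 kN/m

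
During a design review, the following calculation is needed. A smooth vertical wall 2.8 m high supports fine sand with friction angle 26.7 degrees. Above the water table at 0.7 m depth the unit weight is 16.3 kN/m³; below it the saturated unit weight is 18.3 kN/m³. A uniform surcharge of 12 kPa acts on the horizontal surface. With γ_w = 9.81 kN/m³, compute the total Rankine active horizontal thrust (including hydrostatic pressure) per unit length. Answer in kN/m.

K_a = tan²(45° − φ/2) = 0.3800.
γ' = 18.3 − 9.81 = 8.490 kN/m³. h₂ = H − d_w = 2.1 m.
σ'_h: at surface K_a·q = 4.560; at WT K_a(q+γd_w) = 8.895; at base K_a(q+γd_w+γ'h₂) = 15.67 kPa.
P₁ = ½(4.560+8.895)×0.7 = 4.709; P₂ = ½(8.895+15.67)×2.1 = 25.79; P_w = ½γ_w h₂² = 21.63.
Total = 4.709+25.79+21.63 = 52.13 kN/m.

52.1 kN/m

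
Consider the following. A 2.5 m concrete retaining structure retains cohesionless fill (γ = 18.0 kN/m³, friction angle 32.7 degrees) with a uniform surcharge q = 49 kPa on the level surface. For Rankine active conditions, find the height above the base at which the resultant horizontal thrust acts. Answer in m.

K_a = 0.2985.
Triangular part P₁ = ½K_aγH² = 16.79 at H/3 = 0.8333 m; rectangular part P₂ = K_a q H = 36.57 at H/2 = 1.250 m.
ȳ = (P₁·0.8333 + P₂·1.250)/(P₁+P₂) = 1.119 m.

1.12 m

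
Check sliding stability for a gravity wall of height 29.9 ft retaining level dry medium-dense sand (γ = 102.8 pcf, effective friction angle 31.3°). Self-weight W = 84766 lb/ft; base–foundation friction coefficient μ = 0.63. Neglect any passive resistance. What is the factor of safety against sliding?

3.68

K_a = tan²(45° − 31.3°/2) = 0.3162.
P_a = ½K_aγH² = 0.5×0.3162×102.8×29.9² = 14530 lb/ft, acting at H/3 = 9.967 ft above the base.
FS_sliding = μW / P_a = 0.63×84766 / 14530 = 3.675.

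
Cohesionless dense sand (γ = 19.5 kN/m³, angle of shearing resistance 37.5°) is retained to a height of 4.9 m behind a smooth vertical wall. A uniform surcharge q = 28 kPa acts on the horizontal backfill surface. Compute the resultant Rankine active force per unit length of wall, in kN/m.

K_a = tan²(45° − φ/2) = 0.2432.
Soil triangle: ½ K_a γ H² = 0.5×0.2432×19.5×4.9² = 56.93 kN/m.
Surcharge rectangle: K_a q H = 0.2432×28×4.9 = 33.37 kN/m.
Total = 56.93 + 33.37 = 90.30 kN/m.

90.3 kN/m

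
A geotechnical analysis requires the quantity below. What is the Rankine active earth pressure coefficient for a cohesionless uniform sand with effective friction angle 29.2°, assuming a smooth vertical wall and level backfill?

0.344

K_a = (1 − sin φ)/(1 + sin φ) = (1 − sin 29.2°)/(1 + sin 29.2°) = 0.3442.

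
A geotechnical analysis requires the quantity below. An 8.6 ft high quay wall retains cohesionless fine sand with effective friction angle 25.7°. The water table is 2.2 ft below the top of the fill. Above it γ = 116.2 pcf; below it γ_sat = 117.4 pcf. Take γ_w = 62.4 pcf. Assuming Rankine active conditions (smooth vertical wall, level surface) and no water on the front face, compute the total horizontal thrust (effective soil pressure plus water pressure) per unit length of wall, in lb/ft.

K_a = tan²(45° − φ/2) = 0.3950.
γ' = 117.4 − 62.4 = 55.00 pcf. Depth below WT = 6.4 ft.
σ'_h at WT = K_a γ d_w = 101.0 psf; at base = 101.0 + K_a γ' × 6.4 = 240.0 psf.
P₁ (0–2.2 ft) = ½×101.0×2.2 = 111.1. P₂ (2.2–8.6 ft) = ½(101.0+240.0)×6.4 = 1091.
P_w = ½ γ_w h₂² = 0.5×62.4×6.4² = 1278. Total = 111.1+1091+1278 = 2480 lb/ft.

2480 lb/ft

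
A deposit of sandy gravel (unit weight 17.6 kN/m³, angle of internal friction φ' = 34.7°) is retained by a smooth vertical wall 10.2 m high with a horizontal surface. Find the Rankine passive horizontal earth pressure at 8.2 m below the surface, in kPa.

K_p = (1 + sin φ)/(1 − sin φ) = 3.643.
σ_h = K_p γ z = 3.643 × 17.6 × 8.2 = 525.8 kPa.

526 kPa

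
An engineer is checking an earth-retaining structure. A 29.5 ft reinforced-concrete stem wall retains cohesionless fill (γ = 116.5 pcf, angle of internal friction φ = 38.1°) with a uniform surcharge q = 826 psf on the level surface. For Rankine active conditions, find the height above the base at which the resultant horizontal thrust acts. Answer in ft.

11.4 ft

K_a = 0.2368.
Triangular part P₁ = ½K_aγH² = 12010 at H/3 = 9.833 ft; rectangular part P₂ = K_a q H = 5771 at H/2 = 14.75 ft.
ȳ = (P₁·9.833 + P₂·14.75)/(P₁+P₂) = 11.43 ft.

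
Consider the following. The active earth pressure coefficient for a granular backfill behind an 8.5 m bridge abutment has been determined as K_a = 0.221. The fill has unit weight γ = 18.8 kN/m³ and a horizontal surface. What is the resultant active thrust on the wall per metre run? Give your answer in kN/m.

P = ½ K_a γ H² = 0.5 × 0.221 × 18.8 × 8.5² = 150.1 kN/m.

150 kN/m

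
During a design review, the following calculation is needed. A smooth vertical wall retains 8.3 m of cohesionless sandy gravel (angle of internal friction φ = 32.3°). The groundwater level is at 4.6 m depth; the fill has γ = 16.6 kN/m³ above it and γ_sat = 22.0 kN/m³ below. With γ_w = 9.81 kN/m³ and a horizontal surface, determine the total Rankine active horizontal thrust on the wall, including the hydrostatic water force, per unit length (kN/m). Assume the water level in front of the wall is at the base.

232 kN/m

K_a = tan²(45° − φ/2) = 0.3035.
γ' = 22.0 − 9.81 = 12.19 kN/m³. Depth below WT = 3.7 m.
σ'_h at WT = K_a γ d_w = 23.17 kPa; at base = 23.17 + K_a γ' × 3.7 = 36.86 kPa.
P₁ (0–4.6 m) = ½×23.17×4.6 = 53.30. P₂ (4.6–8.3 m) = ½(23.17+36.86)×3.7 = 111.1.
P_w = ½ γ_w h₂² = 0.5×9.81×3.7² = 67.15. Total = 53.30+111.1+67.15 = 231.5 kN/m.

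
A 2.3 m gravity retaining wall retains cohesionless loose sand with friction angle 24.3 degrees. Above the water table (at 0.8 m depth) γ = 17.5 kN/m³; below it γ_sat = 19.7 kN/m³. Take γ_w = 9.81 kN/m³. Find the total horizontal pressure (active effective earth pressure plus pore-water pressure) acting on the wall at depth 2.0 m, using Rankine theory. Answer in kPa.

22.6 kPa

K_a = (1 − sin φ)/(1 + sin φ) = 0.4169.
γ' = 19.7 − 9.81 = 9.890 kN/m³.
Effective vertical stress at 2.0 m: σ'_v = 17.5×0.8 + 9.890×1.20 = 25.87 kPa.
σ'_h = K_a σ'_v = 0.4169 × 25.87 = 10.78 kPa; u = γ_w × 1.20 = 11.77 kPa.
Total σ_h = 10.78 + 11.77 = 22.56 kPa.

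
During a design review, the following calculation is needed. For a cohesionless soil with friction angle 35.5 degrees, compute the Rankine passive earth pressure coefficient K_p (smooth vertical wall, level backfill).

3.77

K_p = (1 + sin φ)/(1 − sin φ) = tan²(45° + 35.5°/2) = 3.770.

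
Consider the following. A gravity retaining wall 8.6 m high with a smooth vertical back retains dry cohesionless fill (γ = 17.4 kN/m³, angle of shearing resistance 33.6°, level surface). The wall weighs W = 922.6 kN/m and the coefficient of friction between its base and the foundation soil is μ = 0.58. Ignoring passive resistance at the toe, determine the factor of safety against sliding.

K_a = tan²(45° − 33.6°/2) = 0.2875.
P_a = ½K_aγH² = 0.5×0.2875×17.4×8.6² = 185.0 kN/m, acting at H/3 = 2.867 m above the base.
FS_sliding = μW / P_a = 0.58×922.6 / 185.0 = 2.893.

2.89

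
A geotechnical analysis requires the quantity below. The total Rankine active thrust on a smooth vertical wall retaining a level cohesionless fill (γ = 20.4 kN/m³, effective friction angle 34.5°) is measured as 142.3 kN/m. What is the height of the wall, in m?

7.10 m

K_a = 0.2768. P_a = ½ K_a γ H² ⇒ H = √(2P_a/(K_a γ)).
H = √(2×142.3/(0.2768×20.4)) = 7.099 m.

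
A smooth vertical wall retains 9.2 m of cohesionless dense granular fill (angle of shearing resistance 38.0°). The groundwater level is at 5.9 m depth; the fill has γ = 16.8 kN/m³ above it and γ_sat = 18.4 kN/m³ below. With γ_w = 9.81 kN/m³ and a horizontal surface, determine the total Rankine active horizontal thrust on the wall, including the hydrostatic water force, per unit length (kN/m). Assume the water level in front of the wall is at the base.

212 kN/m

K_a = tan²(45° − φ/2) = 0.2379.
γ' = 18.4 − 9.81 = 8.590 kN/m³. Depth below WT = 3.3 m.
σ'_h at WT = K_a γ d_w = 23.58 kPa; at base = 23.58 + K_a γ' × 3.3 = 30.32 kPa.
P₁ (0–5.9 m) = ½×23.58×5.9 = 69.56. P₂ (5.9–9.2 m) = ½(23.58+30.32)×3.3 = 88.94.
P_w = ½ γ_w h₂² = 0.5×9.81×3.3² = 53.42. Total = 69.56+88.94+53.42 = 211.9 kN/m.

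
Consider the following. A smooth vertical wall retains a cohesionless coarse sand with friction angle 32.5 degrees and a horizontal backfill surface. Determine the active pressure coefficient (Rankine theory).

0.301

K_a = (1 − sin φ)/(1 + sin φ) = (1 − sin 32.5°)/(1 + sin 32.5°) = 0.3010.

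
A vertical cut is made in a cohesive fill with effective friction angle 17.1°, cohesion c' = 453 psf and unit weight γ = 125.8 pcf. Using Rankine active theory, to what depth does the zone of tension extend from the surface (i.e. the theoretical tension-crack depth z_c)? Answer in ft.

9.75 ft

K_a = tan²(45° − 17.1°/2) = 0.5455; √K_a = 0.7386.
The active pressure is zero where K_a γ z = 2c√K_a, so z_c = 2c/(γ√K_a) = 2×453/(125.8×0.7386) = 9.751 ft.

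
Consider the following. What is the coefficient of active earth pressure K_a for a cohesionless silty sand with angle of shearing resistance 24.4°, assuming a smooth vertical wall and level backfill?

0.415

K_a = (1 − sin φ)/(1 + sin φ) = (1 − sin 24.4°)/(1 + sin 24.4°) = 0.4153.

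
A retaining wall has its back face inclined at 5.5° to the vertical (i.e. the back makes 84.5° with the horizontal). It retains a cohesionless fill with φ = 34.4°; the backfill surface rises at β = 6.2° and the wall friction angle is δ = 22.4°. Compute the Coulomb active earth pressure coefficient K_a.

K_a = sin²(α+φ) / [sin²α · sin(α−δ) · (1 + √{sin(φ+δ)sin(φ−β) / (sin(α−δ)sin(α+β))})²].
With α = 84.5°, φ = 34.4°, δ = 22.4°, β = 6.2°: K_a = 0.3143.

0.314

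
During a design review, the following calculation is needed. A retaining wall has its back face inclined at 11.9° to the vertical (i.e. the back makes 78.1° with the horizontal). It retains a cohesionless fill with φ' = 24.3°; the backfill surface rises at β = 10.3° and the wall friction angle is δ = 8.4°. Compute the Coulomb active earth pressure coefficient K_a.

K_a = sin²(α+φ) / [sin²α · sin(α−δ) · (1 + √{sin(φ+δ)sin(φ−β) / (sin(α−δ)sin(α+β))})²].
With α = 78.1°, φ = 24.3°, δ = 8.4°, β = 10.3°: K_a = 0.5632.

0.563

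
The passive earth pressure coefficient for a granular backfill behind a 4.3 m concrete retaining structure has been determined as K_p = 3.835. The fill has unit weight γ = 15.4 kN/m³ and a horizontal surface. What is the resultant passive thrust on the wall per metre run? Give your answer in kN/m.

546 kN/m

P = ½ K_p γ H² = 0.5 × 3.835 × 15.4 × 4.3² = 546.0 kN/m.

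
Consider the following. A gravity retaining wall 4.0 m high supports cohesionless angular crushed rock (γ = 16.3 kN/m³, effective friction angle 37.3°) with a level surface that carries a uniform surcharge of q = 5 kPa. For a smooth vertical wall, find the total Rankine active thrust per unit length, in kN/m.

K_a = tan²(45° − φ/2) = 0.2453.
Soil triangle: ½ K_a γ H² = 0.5×0.2453×16.3×4.0² = 31.99 kN/m.
Surcharge rectangle: K_a q H = 0.2453×5×4.0 = 4.907 kN/m.
Total = 31.99 + 4.907 = 36.90 kN/m.

36.9 kN/m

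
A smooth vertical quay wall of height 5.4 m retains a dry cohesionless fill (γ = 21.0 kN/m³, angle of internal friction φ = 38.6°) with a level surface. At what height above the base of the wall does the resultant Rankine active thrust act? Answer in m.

1.80 m

K_a = 0.2316.
The pressure distribution is triangular, so the resultant acts at H/3 above the base = 5.4/3 = 1.800 m.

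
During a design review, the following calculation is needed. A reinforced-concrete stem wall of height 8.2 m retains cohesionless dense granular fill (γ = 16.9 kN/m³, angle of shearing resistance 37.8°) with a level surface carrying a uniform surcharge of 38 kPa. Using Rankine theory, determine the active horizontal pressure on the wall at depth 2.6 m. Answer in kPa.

K_a = (1 − sin φ)/(1 + sin φ) = 0.2400.
σ_v = γz + q = 16.9 × 2.6 + 38 = 81.94 kPa.
σ_h = K_a σ_v = 0.2400 × 81.94 = 19.67 kPa.

19.7 kPa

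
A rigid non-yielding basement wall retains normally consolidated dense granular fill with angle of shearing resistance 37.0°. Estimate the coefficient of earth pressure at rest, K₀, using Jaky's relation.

0.398

K₀ = 1 − sin φ' = 1 − sin 37.0° = 0.3982.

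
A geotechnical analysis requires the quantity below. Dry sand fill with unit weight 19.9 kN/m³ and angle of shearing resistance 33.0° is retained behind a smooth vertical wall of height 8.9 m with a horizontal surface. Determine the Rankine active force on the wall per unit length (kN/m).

K_a = tan²(45° − φ/2) = 0.2948.
P_a = ½ K_a γ H² = 0.5 × 0.2948 × 19.9 × 8.9² = 232.3 kN/m.

232 kN/m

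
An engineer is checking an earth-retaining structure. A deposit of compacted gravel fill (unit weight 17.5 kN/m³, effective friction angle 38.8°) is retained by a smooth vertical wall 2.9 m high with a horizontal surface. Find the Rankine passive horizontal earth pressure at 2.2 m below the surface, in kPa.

168 kPa

K_p = (1 + sin φ)/(1 − sin φ) = 4.356.
σ_h = K_p γ z = 4.356 × 17.5 × 2.2 = 167.7 kPa.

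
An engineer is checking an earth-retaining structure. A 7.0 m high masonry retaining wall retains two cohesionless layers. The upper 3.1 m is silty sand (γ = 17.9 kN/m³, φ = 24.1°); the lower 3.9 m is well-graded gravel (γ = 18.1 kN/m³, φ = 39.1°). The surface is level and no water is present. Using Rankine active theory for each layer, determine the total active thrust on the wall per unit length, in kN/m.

K_a1 = tan²(45°−24.1°/2) = 0.4201; K_a2 = tan²(45°−39.1°/2) = 0.2265.
Layer 1: σ at base = K_a1 γ₁ h₁ = 23.31 kPa; P₁ = ½×23.31×3.1 = 36.13.
Layer 2: σ_v at top = γ₁h₁ = 55.49; σ_h top = K_a2×55.49 = 12.57; σ_h base = K_a2×(55.49+18.1×3.9) = 28.56.
P₂ = ½(12.57+28.56)×3.9 = 80.19. Total P_a = 36.13+80.19 = 116.3 kN/m.

116 kN/m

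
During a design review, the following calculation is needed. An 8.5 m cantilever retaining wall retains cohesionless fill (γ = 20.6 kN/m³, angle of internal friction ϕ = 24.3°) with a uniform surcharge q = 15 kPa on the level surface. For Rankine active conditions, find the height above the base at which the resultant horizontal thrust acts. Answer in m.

3.04 m

K_a = 0.4169.
Triangular part P₁ = ½K_aγH² = 310.3 at H/3 = 2.833 m; rectangular part P₂ = K_a q H = 53.16 at H/2 = 4.250 m.
ȳ = (P₁·2.833 + P₂·4.250)/(P₁+P₂) = 3.041 m.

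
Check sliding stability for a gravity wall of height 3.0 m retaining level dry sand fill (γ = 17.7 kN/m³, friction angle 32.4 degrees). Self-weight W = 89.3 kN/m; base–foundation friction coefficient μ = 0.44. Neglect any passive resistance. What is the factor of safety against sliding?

1.63

K_a = tan²(45° − 32.4°/2) = 0.3022.
P_a = ½K_aγH² = 0.5×0.3022×17.7×3.0² = 24.07 kN/m, acting at H/3 = 1.000 m above the base.
FS_sliding = μW / P_a = 0.44×89.3 / 24.07 = 1.632.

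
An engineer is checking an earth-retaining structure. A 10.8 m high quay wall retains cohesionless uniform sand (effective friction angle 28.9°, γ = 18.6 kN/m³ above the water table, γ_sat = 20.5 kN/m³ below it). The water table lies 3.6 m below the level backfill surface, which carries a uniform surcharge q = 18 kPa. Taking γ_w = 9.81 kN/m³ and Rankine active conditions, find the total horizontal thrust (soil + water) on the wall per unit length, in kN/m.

628 kN/m

K_a = tan²(45° − φ/2) = 0.3484.
γ' = 20.5 − 9.81 = 10.69 kN/m³. h₂ = H − d_w = 7.2 m.
σ'_h: at surface K_a·q = 6.270; at WT K_a(q+γd_w) = 29.60; at base K_a(q+γd_w+γ'h₂) = 56.41 kPa.
P₁ = ½(6.270+29.60)×3.6 = 64.56; P₂ = ½(29.60+56.41)×7.2 = 309.6; P_w = ½γ_w h₂² = 254.3.
Total = 64.56+309.6+254.3 = 628.5 kN/m.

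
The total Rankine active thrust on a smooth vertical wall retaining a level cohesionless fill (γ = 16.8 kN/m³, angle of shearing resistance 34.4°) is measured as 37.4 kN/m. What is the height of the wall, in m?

K_a = 0.2780. P_a = ½ K_a γ H² ⇒ H = √(2P_a/(K_a γ)).
H = √(2×37.4/(0.2780×16.8)) = 4.002 m.

4.00 m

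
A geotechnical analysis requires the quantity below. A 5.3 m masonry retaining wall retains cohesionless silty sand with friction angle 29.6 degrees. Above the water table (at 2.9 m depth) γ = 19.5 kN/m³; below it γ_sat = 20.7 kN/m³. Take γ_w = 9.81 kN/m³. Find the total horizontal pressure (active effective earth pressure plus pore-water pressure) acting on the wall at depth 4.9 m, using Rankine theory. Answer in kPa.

46.2 kPa

K_a = (1 − sin φ)/(1 + sin φ) = 0.3387.
γ' = 20.7 − 9.81 = 10.89 kN/m³.
Effective vertical stress at 4.9 m: σ'_v = 19.5×2.9 + 10.89×2.00 = 78.33 kPa.
σ'_h = K_a σ'_v = 0.3387 × 78.33 = 26.53 kPa; u = γ_w × 2.00 = 19.62 kPa.
Total σ_h = 26.53 + 19.62 = 46.15 kPa.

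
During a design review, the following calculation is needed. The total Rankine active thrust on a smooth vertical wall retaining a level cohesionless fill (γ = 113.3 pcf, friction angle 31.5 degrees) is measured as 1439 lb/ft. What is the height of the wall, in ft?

K_a = 0.3136. P_a = ½ K_a γ H² ⇒ H = √(2P_a/(K_a γ)).
H = √(2×1439/(0.3136×113.3)) = 9.000 ft.

9.00 ft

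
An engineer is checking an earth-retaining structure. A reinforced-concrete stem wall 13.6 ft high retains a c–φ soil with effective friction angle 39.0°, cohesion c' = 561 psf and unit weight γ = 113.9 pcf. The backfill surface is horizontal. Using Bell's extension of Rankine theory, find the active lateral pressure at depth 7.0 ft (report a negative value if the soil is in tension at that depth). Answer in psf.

K_a = (1 − sin φ)/(1 + sin φ) = 0.2275.
σ_a = K_a γ z − 2c√K_a = 0.2275×113.9×7.0 − 2×561×0.4770 = -353.8 psf.

-354 psf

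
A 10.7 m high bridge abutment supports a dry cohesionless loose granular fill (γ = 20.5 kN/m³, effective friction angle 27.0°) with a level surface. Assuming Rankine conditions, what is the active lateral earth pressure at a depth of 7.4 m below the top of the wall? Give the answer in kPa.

57.0 kPa

K_a = (1 − sin φ)/(1 + sin φ) = 0.3755.
σ_h = K_a γ z = 0.3755 × 20.5 × 7.4 = 56.97 kPa.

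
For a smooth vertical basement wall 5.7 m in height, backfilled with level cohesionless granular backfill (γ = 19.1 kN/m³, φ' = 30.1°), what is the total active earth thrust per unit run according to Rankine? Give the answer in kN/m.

103 kN/m

K_a = tan²(45° − φ/2) = 0.3320.
P_a = ½ K_a γ H² = 0.5 × 0.3320 × 19.1 × 5.7² = 103.0 kN/m.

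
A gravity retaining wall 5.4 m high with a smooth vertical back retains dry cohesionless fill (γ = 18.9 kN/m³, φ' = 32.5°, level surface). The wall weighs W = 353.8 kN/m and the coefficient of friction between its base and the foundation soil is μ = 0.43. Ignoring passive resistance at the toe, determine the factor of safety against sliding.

K_a = tan²(45° − 32.5°/2) = 0.3010.
P_a = ½K_aγH² = 0.5×0.3010×18.9×5.4² = 82.94 kN/m, acting at H/3 = 1.800 m above the base.
FS_sliding = μW / P_a = 0.43×353.8 / 82.94 = 1.834.

1.83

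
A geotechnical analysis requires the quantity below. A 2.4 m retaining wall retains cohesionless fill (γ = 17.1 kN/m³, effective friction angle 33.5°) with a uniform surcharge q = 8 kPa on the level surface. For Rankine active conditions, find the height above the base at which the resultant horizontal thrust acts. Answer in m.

K_a = 0.2887.
Triangular part P₁ = ½K_aγH² = 14.22 at H/3 = 0.8000 m; rectangular part P₂ = K_a q H = 5.543 at H/2 = 1.200 m.
ȳ = (P₁·0.8000 + P₂·1.200)/(P₁+P₂) = 0.9122 m.

0.912 m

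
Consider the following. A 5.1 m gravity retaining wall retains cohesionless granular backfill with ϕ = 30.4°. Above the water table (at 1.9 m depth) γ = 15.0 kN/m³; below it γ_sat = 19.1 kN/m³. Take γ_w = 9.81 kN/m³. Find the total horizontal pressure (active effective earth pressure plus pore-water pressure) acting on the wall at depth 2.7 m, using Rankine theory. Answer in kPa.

19.6 kPa

K_a = (1 − sin φ)/(1 + sin φ) = 0.3280.
γ' = 19.1 − 9.81 = 9.290 kN/m³.
Effective vertical stress at 2.7 m: σ'_v = 15.0×1.9 + 9.290×0.800 = 35.93 kPa.
σ'_h = K_a σ'_v = 0.3280 × 35.93 = 11.79 kPa; u = γ_w × 0.800 = 7.848 kPa.
Total σ_h = 11.79 + 7.848 = 19.63 kPa.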